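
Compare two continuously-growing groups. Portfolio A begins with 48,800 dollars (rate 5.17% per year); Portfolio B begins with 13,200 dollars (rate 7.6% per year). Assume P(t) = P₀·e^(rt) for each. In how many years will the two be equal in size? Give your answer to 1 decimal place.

48800·e^(0.0517t) = 13200·e^(0.076t)
48800/13200 = e^((0.076 − 0.0517)t) → ln(3.69697) = 0.0243·t
t = 1.30751 / 0.0243

t ≈ 53.8 years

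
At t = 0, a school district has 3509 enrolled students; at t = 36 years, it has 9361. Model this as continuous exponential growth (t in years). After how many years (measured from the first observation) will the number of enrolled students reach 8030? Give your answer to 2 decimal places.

r = ln(9361/3509) / 36 ≈ 0.027256 per year
t = ln(8030/3509) / r = 0.82785 / 0.027256 ≈ 30.373

t ≈ 30.37 years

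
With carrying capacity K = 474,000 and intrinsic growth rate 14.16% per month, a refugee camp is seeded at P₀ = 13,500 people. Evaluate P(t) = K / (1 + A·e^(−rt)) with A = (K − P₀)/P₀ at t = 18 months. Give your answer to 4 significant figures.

≈ 129,300 people

A = (474000 − 13500)/13500 = 34.11111
P(18) = 474000 / (1 + 34.11111·e^(−0.1416·18)) = 474000 / (1 + 34.11111·0.078175)
= 474000 / 3.66665 ≈ 129273.3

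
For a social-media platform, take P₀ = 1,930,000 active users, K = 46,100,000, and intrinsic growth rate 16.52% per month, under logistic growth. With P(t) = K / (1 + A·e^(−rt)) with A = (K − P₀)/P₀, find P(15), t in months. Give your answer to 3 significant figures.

≈ 15,800,000 active users

A = (46100000 − 1930000)/1930000 = 22.88601
P(15) = 46100000 / (1 + 22.88601·e^(−0.1652·15)) = 46100000 / (1 + 22.88601·0.083911)
= 46100000 / 2.92039 ≈ 15785588.5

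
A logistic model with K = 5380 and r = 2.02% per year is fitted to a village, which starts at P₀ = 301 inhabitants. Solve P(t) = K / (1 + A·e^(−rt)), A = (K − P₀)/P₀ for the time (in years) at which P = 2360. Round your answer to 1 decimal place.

t ≈ 127.7 years

A = (5380 − 301)/301 = 16.87375
2360 = 5380/(1 + 16.87375·e^(−0.0202t)) → 1 + 16.87375·e^(−0.0202t) = 2.27966
e^(−0.0202t) = 0.075837 → t = ln(13.18611)/0.0202 = 2.57916/0.0202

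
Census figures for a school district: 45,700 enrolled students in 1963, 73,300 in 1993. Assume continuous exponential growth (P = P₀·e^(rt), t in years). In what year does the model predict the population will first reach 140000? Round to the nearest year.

r = ln(73300/45700) / 30 = 0.47246/30 ≈ 0.015749 per year
t = ln(140000/45700) / r = 1.11954/0.015749 ≈ 71.09 years after 1963

year 2034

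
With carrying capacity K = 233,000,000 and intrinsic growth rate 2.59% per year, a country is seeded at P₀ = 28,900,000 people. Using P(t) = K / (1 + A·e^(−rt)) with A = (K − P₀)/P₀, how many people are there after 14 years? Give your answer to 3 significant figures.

A = (233000000 − 28900000)/28900000 = 7.06228
P(14) = 233000000 / (1 + 7.06228·e^(−0.0259·14)) = 233000000 / (1 + 7.06228·0.695865)
= 233000000 / 5.91439 ≈ 39395413.16

≈ 39,400,000 people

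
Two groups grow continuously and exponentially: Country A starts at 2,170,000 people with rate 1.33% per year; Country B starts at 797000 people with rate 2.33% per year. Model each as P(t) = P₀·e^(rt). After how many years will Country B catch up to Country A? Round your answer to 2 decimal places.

t ≈ 100.16 years

2170000·e^(0.0133t) = 797000·e^(0.0233t)
2170000/797000 = e^((0.0233 − 0.0133)t) → ln(2.72271) = 0.01·t
t = 1.00163 / 0.01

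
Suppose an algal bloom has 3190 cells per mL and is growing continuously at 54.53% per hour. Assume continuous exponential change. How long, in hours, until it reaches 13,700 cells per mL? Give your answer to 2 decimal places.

13700 = 3190 · e^(0.5453·t)
t = ln(13700/3190) / 0.5453 = ln(4.29467) / 0.5453 = 1.45737 / 0.5453

t ≈ 2.67 hours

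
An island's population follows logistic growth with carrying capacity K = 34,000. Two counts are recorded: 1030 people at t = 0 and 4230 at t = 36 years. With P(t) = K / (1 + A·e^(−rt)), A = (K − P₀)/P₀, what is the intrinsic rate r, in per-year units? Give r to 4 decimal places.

r ≈ 0.0421 per year

A = (34000 − 1030)/1030 = 32.00971
4230 = 34000/(1 + 32.00971·e^(−r·36)) → e^(−36r) = (8.03783 − 1)/32.00971 = 0.219865
r = −ln(0.219865)/36 = 1.51474/36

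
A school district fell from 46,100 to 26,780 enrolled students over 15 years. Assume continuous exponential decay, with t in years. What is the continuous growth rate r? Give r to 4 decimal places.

26780 = 46100 · e^(r·15)
e^(15r) = 26780/46100 = 0.58091
r = ln(0.58091) / 15 = -0.54316 / 15

r ≈ -0.0362 per year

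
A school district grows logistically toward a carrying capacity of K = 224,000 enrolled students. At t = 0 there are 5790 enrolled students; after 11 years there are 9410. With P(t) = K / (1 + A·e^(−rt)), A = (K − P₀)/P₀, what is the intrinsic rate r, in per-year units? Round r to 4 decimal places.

A = (224000 − 5790)/5790 = 37.68739
9410 = 224000/(1 + 37.68739·e^(−r·11)) → e^(−11r) = (23.80446 − 1)/37.68739 = 0.605095
r = −ln(0.605095)/11 = 0.50237/11

r ≈ 0.0457 per year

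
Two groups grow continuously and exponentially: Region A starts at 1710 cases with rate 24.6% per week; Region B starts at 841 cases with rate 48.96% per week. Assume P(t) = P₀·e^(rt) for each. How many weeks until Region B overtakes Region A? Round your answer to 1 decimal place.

t ≈ 2.9 weeks

1710·e^(0.246t) = 841·e^(0.4896t)
1710/841 = e^((0.4896 − 0.246)t) → ln(2.03329) = 0.2436·t
t = 0.70966 / 0.2436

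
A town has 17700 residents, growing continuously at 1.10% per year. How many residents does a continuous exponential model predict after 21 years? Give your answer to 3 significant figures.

≈ 22,300 residents

P(21) = 17700 · e^(0.011·21) = 17700 · e^(0.231)
= 17700 · 1.25986 ≈ 22299.51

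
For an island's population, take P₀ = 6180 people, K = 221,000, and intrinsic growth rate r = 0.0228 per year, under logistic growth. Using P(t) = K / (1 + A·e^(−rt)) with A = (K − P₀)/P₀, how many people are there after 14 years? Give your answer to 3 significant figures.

≈ 8,420 people

A = (221000 − 6180)/6180 = 34.76052
P(14) = 221000 / (1 + 34.76052·e^(−0.0228·14)) = 221000 / (1 + 34.76052·0.72673)
= 221000 / 26.26152 ≈ 8415.36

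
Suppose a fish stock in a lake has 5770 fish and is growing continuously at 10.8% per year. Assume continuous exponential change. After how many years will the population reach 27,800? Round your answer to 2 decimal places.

t ≈ 14.56 years

27800 = 5770 · e^(0.108·t)
t = ln(27800/5770) / 0.108 = ln(4.81802) / 0.108 = 1.57236 / 0.108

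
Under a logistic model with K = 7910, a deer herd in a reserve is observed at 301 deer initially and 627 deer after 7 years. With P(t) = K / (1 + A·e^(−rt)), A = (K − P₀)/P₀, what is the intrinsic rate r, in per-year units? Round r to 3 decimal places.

A = (7910 − 301)/301 = 25.27907
627 = 7910/(1 + 25.27907·e^(−r·7)) → e^(−7r) = (12.61563 − 1)/25.27907 = 0.459496
r = −ln(0.459496)/7 = 0.77763/7

r ≈ 0.111 per year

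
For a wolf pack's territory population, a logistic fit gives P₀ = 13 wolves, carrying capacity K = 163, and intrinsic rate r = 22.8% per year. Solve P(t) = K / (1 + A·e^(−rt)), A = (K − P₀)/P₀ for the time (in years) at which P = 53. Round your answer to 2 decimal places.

A = (163 − 13)/13 = 11.53846
53 = 163/(1 + 11.53846·e^(−0.228t)) → 1 + 11.53846·e^(−0.228t) = 3.07547
e^(−0.228t) = 0.179874 → t = ln(5.55944)/0.228 = 1.7155/0.228

t ≈ 7.52 years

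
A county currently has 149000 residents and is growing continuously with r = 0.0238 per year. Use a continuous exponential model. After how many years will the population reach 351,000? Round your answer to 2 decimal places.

351000 = 149000 · e^(0.0238·t)
t = ln(351000/149000) / 0.0238 = ln(2.3557) / 0.0238 = 0.85684 / 0.0238

t ≈ 36.00 years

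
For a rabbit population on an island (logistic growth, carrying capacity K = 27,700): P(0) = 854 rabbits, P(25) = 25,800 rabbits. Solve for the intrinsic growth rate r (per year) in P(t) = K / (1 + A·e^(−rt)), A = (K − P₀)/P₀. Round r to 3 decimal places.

r ≈ 0.242 per year

A = (27700 − 854)/854 = 31.4356
25800 = 27700/(1 + 31.4356·e^(−r·25)) → e^(−25r) = (1.07364 − 1)/31.4356 = 0.002343
r = −ln(0.002343)/25 = 6.05646/25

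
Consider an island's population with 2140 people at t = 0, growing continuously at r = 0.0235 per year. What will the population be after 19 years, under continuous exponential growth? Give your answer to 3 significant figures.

≈ 3,340 people

P(19) = 2140 · e^(0.0235·19) = 2140 · e^(0.4465)
= 2140 · 1.56283 ≈ 3344.46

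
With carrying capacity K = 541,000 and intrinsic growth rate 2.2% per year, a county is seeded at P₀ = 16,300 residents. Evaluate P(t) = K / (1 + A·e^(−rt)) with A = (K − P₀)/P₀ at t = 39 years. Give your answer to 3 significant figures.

A = (541000 − 16300)/16300 = 32.19018
P(39) = 541000 / (1 + 32.19018·e^(−0.022·39)) = 541000 / (1 + 32.19018·0.424009)
= 541000 / 14.64894 ≈ 36931.01

≈ 36,900 residents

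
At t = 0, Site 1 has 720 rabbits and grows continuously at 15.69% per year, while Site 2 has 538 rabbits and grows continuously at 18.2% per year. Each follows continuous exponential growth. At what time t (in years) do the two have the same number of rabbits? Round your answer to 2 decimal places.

t ≈ 11.61 years

720·e^(0.1569t) = 538·e^(0.182t)
720/538 = e^((0.182 − 0.1569)t) → ln(1.33829) = 0.0251·t
t = 0.29139 / 0.0251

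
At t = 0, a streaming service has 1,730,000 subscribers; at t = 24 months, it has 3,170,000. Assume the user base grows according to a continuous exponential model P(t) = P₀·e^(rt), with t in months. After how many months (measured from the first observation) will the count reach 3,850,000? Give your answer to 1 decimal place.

r = ln(3170000/1730000) / 24 ≈ 0.025234 per month
t = ln(3850000/1730000) / r = 0.79995 / 0.025234 ≈ 31.702

t ≈ 31.7 months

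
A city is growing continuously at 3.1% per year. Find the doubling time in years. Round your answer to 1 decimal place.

doubling time = ln(2) / |r| = 0.69315 / 0.031

doubling time ≈ 22.4 years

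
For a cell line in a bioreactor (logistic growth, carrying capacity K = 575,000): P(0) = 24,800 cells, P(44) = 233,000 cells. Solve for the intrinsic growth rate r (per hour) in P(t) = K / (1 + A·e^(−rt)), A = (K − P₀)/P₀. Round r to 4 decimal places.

A = (575000 − 24800)/24800 = 22.18548
233000 = 575000/(1 + 22.18548·e^(−r·44)) → e^(−44r) = (2.46781 − 1)/22.18548 = 0.066161
r = −ln(0.066161)/44 = 2.71567/44

r ≈ 0.0617 per hour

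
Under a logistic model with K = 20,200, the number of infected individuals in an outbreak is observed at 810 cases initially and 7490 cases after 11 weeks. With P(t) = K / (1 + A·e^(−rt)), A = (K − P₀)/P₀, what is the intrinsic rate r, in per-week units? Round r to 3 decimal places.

A = (20200 − 810)/810 = 23.93827
7490 = 20200/(1 + 23.93827·e^(−r·11)) → e^(−11r) = (2.69693 − 1)/23.93827 = 0.070888
r = −ln(0.070888)/11 = 2.64666/11

r ≈ 0.241 per week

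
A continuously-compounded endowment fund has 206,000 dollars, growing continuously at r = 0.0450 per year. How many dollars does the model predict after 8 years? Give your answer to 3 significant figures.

≈ 295,000 dollars

P(8) = 206000 · e^(0.045·8) = 206000 · e^(0.36)
= 206000 · 1.43333 ≈ 295265.86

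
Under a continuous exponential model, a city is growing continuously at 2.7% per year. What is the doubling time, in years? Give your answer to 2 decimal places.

doubling time = ln(2) / |r| = 0.69315 / 0.027

doubling time ≈ 25.67 years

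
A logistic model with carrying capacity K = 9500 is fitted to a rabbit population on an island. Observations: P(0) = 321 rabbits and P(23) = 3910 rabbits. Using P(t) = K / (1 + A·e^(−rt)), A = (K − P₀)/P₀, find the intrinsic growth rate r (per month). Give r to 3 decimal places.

r ≈ 0.130 per month

A = (9500 − 321)/321 = 28.59502
3910 = 9500/(1 + 28.59502·e^(−r·23)) → e^(−23r) = (2.42967 − 1)/28.59502 = 0.049997
r = −ln(0.049997)/23 = 2.99579/23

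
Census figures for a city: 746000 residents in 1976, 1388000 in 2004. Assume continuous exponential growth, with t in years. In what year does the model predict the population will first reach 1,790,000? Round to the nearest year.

year 2015

r = ln(1388000/746000) / 28 = 0.62089/28 ≈ 0.022175 per year
t = ln(1790000/746000) / r = 0.87525/0.022175 ≈ 39.47 years after 1976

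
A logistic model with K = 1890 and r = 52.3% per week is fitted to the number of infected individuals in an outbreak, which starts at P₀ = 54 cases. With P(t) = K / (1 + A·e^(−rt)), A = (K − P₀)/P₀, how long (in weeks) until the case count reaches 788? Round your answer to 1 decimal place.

A = (1890 − 54)/54 = 34
788 = 1890/(1 + 34·e^(−0.523t)) → 1 + 34·e^(−0.523t) = 2.39848
e^(−0.523t) = 0.041132 → t = ln(24.31216)/0.523 = 3.19098/0.523

t ≈ 6.1 weeks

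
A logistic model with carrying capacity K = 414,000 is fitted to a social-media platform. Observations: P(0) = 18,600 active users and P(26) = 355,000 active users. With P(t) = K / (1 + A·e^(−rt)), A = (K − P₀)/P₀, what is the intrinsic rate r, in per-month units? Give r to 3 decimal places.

r ≈ 0.187 per month

A = (414000 − 18600)/18600 = 21.25806
355000 = 414000/(1 + 21.25806·e^(−r·26)) → e^(−26r) = (1.1662 − 1)/21.25806 = 0.007818
r = −ln(0.007818)/26 = 4.85132/26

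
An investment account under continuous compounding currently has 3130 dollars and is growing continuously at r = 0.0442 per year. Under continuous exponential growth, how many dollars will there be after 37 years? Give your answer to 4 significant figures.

≈ 16,060 dollars

P(37) = 3130 · e^(0.0442·37) = 3130 · e^(1.6354)
= 3130 · 5.13151 ≈ 16061.63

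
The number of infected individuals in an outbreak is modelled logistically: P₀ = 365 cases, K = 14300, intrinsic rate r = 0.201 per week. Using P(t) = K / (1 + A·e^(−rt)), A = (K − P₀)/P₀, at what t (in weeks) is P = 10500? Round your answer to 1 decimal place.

t ≈ 23.2 weeks

A = (14300 − 365)/365 = 38.17808
10500 = 14300/(1 + 38.17808·e^(−0.201t)) → 1 + 38.17808·e^(−0.201t) = 1.3619
e^(−0.201t) = 0.009479 → t = ln(105.49207)/0.201 = 4.65864/0.201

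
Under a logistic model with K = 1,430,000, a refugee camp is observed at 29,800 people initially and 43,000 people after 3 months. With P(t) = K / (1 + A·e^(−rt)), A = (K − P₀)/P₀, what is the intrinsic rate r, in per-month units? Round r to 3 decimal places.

r ≈ 0.125 per month

A = (1430000 − 29800)/29800 = 46.98658
43000 = 1430000/(1 + 46.98658·e^(−r·3)) → e^(−3r) = (33.25581 − 1)/46.98658 = 0.68649
r = −ln(0.68649)/3 = 0.37616/3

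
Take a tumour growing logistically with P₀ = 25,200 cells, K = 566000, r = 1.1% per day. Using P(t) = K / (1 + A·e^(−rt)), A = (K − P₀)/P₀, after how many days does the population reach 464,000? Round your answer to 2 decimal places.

A = (566000 − 25200)/25200 = 21.46032
464000 = 566000/(1 + 21.46032·e^(−0.011t)) → 1 + 21.46032·e^(−0.011t) = 1.21983
e^(−0.011t) = 0.010243 → t = ln(97.6234)/0.011 = 4.58112/0.011

t ≈ 416.47 days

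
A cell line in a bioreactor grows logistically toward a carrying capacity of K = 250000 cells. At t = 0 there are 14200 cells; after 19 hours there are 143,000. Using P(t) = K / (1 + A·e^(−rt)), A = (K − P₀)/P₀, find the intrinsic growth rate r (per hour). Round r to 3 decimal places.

A = (250000 − 14200)/14200 = 16.60563
143000 = 250000/(1 + 16.60563·e^(−r·19)) → e^(−19r) = (1.74825 − 1)/16.60563 = 0.04506
r = −ln(0.04506)/19 = 3.09976/19

r ≈ 0.163 per hour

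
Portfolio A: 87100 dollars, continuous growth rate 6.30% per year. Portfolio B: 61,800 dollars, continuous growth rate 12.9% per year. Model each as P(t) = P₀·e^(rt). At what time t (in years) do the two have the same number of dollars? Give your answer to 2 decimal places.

87100·e^(0.063t) = 61800·e^(0.129t)
87100/61800 = e^((0.129 − 0.063)t) → ln(1.40939) = 0.066·t
t = 0.34315 / 0.066

t ≈ 5.20 years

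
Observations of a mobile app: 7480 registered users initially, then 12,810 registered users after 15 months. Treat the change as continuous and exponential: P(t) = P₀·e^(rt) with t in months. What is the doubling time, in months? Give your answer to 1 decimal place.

r = ln(12810/7480) / 15 = ln(1.71257) / 15 ≈ 0.035866 per month
doubling time = ln 2 / |r| = 0.69315 / 0.035866

doubling time ≈ 19.3 months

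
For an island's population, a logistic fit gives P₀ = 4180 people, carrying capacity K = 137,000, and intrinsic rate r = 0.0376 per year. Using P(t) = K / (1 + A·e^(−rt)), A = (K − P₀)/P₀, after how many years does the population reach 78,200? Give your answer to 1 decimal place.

A = (137000 − 4180)/4180 = 31.77512
78200 = 137000/(1 + 31.77512·e^(−0.0376t)) → 1 + 31.77512·e^(−0.0376t) = 1.75192
e^(−0.0376t) = 0.023664 → t = ln(42.25875)/0.0376 = 3.74381/0.0376

t ≈ 99.6 years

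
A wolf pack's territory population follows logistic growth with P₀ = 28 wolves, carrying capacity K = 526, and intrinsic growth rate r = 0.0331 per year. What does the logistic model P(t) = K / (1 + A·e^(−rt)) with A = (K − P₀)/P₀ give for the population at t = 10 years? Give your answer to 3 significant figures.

A = (526 − 28)/28 = 17.78571
P(10) = 526 / (1 + 17.78571·e^(−0.0331·10)) = 526 / (1 + 17.78571·0.718205)
= 526 / 13.77379 ≈ 38.19

≈ 38.2 wolves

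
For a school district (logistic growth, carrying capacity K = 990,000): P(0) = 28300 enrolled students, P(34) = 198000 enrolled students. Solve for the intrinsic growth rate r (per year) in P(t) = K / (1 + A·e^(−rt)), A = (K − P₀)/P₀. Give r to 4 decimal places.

r ≈ 0.0629 per year

A = (990000 − 28300)/28300 = 33.98233
198000 = 990000/(1 + 33.98233·e^(−r·34)) → e^(−34r) = (5 − 1)/33.98233 = 0.117708
r = −ln(0.117708)/34 = 2.13955/34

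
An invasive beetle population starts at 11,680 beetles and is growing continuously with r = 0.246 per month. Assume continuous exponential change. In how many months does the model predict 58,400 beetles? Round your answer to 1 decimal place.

t ≈ 6.5 months

58400 = 11680 · e^(0.246·t)
t = ln(58400/11680) / 0.246 = ln(5) / 0.246 = 1.60944 / 0.246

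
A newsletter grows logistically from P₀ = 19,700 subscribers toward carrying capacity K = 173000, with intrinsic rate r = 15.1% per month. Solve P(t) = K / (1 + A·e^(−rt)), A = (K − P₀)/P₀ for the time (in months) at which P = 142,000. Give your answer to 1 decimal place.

A = (173000 − 19700)/19700 = 7.78173
142000 = 173000/(1 + 7.78173·e^(−0.151t)) → 1 + 7.78173·e^(−0.151t) = 1.21831
e^(−0.151t) = 0.028054 → t = ln(35.64533)/0.151 = 3.57362/0.151

t ≈ 23.7 months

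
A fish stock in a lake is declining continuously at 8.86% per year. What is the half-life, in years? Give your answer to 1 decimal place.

half-life = ln(2) / |r| = 0.69315 / 0.0886

half-life ≈ 7.8 years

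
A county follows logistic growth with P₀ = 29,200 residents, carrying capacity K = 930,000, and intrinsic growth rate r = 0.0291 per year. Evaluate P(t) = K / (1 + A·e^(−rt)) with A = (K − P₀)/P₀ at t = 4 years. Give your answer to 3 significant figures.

≈ 32,700 residents

A = (930000 − 29200)/29200 = 30.84932
P(4) = 930000 / (1 + 30.84932·e^(−0.0291·4)) = 930000 / (1 + 30.84932·0.890119)
= 930000 / 28.45956 ≈ 32677.94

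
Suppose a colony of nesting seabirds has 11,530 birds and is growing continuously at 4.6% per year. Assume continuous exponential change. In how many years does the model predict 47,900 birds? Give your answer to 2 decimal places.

47900 = 11530 · e^(0.046·t)
t = ln(47900/11530) / 0.046 = ln(4.15438) / 0.046 = 1.42416 / 0.046

t ≈ 30.96 years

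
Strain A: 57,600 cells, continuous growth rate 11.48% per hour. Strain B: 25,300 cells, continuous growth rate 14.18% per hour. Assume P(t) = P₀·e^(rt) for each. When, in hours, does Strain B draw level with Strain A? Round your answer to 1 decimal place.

57600·e^(0.1148t) = 25300·e^(0.1418t)
57600/25300 = e^((0.1418 − 0.1148)t) → ln(2.27668) = 0.027·t
t = 0.82272 / 0.027

t ≈ 30.5 hours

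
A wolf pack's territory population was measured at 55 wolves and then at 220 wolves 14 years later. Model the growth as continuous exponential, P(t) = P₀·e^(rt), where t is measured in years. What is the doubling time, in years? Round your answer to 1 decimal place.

r = ln(220/55) / 14 = ln(4) / 14 ≈ 0.099021 per year
doubling time = ln 2 / |r| = 0.69315 / 0.099021

doubling time ≈ 7.0 years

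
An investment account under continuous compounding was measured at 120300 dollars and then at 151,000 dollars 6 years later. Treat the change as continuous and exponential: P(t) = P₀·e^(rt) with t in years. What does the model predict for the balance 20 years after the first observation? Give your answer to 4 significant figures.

≈ 256,600 dollars

r = ln(151000/120300) / 6 ≈ 0.037882 per year
P(20) = 120300 · e^(0.037882·20) = 120300 · 2.13323 ≈ 256627.6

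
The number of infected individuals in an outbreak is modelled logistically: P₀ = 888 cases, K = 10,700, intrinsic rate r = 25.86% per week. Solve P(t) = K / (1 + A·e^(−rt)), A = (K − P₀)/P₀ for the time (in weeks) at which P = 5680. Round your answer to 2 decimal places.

A = (10700 − 888)/888 = 11.04955
5680 = 10700/(1 + 11.04955·e^(−0.2586t)) → 1 + 11.04955·e^(−0.2586t) = 1.8838
e^(−0.2586t) = 0.079985 → t = ln(12.50228)/0.2586 = 2.52591/0.2586

t ≈ 9.77 weeks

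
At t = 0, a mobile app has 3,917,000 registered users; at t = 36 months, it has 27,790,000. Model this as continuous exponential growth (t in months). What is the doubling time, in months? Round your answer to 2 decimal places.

doubling time ≈ 12.74 months

r = ln(27790000/3917000) / 36 = ln(7.09472) / 36 ≈ 0.054426 per month
doubling time = ln 2 / |r| = 0.69315 / 0.054426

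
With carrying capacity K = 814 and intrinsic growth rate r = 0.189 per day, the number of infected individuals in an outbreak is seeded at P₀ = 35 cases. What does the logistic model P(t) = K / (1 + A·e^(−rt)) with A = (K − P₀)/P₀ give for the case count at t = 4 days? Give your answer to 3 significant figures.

A = (814 − 35)/35 = 22.25714
P(4) = 814 / (1 + 22.25714·e^(−0.189·4)) = 814 / (1 + 22.25714·0.469541)
= 814 / 11.45064 ≈ 71.09

≈ 71.1 cases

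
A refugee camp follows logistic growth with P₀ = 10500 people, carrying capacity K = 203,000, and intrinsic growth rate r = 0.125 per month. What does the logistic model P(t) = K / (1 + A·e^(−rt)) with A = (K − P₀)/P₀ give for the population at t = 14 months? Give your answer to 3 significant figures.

≈ 48,500 people

A = (203000 − 10500)/10500 = 18.33333
P(14) = 203000 / (1 + 18.33333·e^(−0.125·14)) = 203000 / (1 + 18.33333·0.173774)
= 203000 / 4.18586 ≈ 48496.66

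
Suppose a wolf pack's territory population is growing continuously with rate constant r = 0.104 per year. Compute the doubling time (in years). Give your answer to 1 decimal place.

doubling time ≈ 6.7 years

doubling time = ln(2) / |r| = 0.69315 / 0.104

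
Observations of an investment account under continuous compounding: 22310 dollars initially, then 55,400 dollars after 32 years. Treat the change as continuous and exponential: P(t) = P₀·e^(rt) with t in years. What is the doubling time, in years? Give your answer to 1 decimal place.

doubling time ≈ 24.4 years

r = ln(55400/22310) / 32 = ln(2.48319) / 32 ≈ 0.028423 per year
doubling time = ln 2 / |r| = 0.69315 / 0.028423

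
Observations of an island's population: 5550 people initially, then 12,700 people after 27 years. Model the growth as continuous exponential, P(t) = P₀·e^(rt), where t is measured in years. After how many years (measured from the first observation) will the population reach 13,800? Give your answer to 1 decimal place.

r = ln(12700/5550) / 27 ≈ 0.030659 per year
t = ln(13800/5550) / r = 0.91087 / 0.030659 ≈ 29.709

t ≈ 29.7 years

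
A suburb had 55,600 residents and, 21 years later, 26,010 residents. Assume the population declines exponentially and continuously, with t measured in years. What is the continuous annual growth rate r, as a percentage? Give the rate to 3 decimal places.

26010 = 55600 · e^(r·21)
e^(21r) = 26010/55600 = 0.46781
r = ln(0.46781) / 21 = -0.7597 / 21

r ≈ -3.618% per year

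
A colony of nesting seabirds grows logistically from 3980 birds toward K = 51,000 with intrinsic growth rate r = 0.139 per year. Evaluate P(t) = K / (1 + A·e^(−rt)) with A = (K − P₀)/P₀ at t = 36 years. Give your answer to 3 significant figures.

A = (51000 − 3980)/3980 = 11.81407
P(36) = 51000 / (1 + 11.81407·e^(−0.139·36)) = 51000 / (1 + 11.81407·0.006711)
= 51000 / 1.07928 ≈ 47253.51

≈ 47,300 birds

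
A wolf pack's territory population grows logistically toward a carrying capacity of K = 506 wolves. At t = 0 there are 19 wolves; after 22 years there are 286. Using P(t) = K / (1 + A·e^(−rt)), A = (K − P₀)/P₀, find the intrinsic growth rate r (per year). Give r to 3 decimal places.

r ≈ 0.159 per year

A = (506 − 19)/19 = 25.63158
286 = 506/(1 + 25.63158·e^(−r·22)) → e^(−22r) = (1.76923 − 1)/25.63158 = 0.030011
r = −ln(0.030011)/22 = 3.50619/22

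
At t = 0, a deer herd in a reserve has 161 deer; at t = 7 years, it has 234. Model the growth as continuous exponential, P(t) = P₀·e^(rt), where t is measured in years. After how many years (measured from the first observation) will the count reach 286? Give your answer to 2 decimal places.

t ≈ 10.76 years

r = ln(234/161) / 7 ≈ 0.053417 per year
t = ln(286/161) / r = 0.57459 / 0.053417 ≈ 10.757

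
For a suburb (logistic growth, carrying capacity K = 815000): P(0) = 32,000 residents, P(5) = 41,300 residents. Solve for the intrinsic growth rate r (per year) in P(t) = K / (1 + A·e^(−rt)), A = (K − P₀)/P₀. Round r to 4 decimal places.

r ≈ 0.0534 per year

A = (815000 − 32000)/32000 = 24.46875
41300 = 815000/(1 + 24.46875·e^(−r·5)) → e^(−5r) = (19.73366 − 1)/24.46875 = 0.765616
r = −ln(0.765616)/5 = 0.26708/5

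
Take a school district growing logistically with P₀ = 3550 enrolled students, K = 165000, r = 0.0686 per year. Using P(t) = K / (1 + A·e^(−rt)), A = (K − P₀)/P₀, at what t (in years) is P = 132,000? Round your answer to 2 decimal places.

t ≈ 75.85 years

A = (165000 − 3550)/3550 = 45.47887
132000 = 165000/(1 + 45.47887·e^(−0.0686t)) → 1 + 45.47887·e^(−0.0686t) = 1.25
e^(−0.0686t) = 0.005497 → t = ln(181.91549)/0.0686 = 5.20354/0.0686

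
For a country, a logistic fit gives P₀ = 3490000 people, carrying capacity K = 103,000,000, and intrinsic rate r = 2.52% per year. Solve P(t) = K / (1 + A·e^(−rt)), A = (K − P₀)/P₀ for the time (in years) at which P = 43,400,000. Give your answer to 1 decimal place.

A = (103000000 − 3490000)/3490000 = 28.51289
43400000 = 103000000/(1 + 28.51289·e^(−0.0252t)) → 1 + 28.51289·e^(−0.0252t) = 2.37327
e^(−0.0252t) = 0.048163 → t = ln(20.76274)/0.0252 = 3.03316/0.0252

t ≈ 120.4 years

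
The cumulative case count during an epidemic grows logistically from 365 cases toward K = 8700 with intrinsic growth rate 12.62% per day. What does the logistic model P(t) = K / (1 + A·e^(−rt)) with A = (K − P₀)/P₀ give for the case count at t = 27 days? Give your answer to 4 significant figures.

≈ 4,953 cases

A = (8700 − 365)/365 = 22.83562
P(27) = 8700 / (1 + 22.83562·e^(−0.1262·27)) = 8700 / (1 + 22.83562·0.033127)
= 8700 / 1.75648 ≈ 4953.09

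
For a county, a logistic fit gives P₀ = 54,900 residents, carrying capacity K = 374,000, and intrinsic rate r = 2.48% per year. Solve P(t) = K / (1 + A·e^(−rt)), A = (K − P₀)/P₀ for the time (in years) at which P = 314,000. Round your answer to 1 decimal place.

A = (374000 − 54900)/54900 = 5.81239
314000 = 374000/(1 + 5.81239·e^(−0.0248t)) → 1 + 5.81239·e^(−0.0248t) = 1.19108
e^(−0.0248t) = 0.032875 → t = ln(30.41815)/0.0248 = 3.41504/0.0248

t ≈ 137.7 years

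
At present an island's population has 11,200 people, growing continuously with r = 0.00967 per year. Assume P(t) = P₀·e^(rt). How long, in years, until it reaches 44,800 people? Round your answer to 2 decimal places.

t ≈ 143.36 years

44800 = 11200 · e^(0.00967·t)
t = ln(44800/11200) / 0.00967 = ln(4) / 0.00967 = 1.38629 / 0.00967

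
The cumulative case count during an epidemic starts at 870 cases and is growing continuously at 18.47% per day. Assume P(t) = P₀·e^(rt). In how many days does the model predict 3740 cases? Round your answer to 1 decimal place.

t ≈ 7.9 days

3740 = 870 · e^(0.1847·t)
t = ln(3740/870) / 0.1847 = ln(4.29885) / 0.1847 = 1.45835 / 0.1847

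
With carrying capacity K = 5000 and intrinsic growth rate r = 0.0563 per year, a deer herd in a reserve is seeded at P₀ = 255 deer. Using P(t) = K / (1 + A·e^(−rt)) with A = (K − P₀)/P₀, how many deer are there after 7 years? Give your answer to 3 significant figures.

A = (5000 − 255)/255 = 18.60784
P(7) = 5000 / (1 + 18.60784·e^(−0.0563·7)) = 5000 / (1 + 18.60784·0.674287)
= 5000 / 13.54702 ≈ 369.08

≈ 369 deer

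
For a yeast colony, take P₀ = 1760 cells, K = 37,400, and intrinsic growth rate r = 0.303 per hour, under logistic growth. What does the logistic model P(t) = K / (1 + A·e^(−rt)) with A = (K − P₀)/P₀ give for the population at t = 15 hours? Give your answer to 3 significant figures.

≈ 30,800 cells

A = (37400 − 1760)/1760 = 20.25
P(15) = 37400 / (1 + 20.25·e^(−0.303·15)) = 37400 / (1 + 20.25·0.01062)
= 37400 / 1.21506 ≈ 30780.41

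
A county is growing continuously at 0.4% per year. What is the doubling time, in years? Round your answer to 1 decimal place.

doubling time ≈ 173.3 years

doubling time = ln(2) / |r| = 0.69315 / 0.004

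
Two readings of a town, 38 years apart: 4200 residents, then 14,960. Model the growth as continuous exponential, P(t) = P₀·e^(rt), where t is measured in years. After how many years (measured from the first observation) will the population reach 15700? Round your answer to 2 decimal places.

r = ln(14960/4200) / 38 ≈ 0.033429 per year
t = ln(15700/4200) / r = 1.31858 / 0.033429 ≈ 39.444

t ≈ 39.44 years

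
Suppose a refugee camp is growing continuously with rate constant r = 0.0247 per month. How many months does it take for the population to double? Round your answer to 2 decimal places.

doubling time = ln(2) / |r| = 0.69315 / 0.0247

doubling time ≈ 28.06 months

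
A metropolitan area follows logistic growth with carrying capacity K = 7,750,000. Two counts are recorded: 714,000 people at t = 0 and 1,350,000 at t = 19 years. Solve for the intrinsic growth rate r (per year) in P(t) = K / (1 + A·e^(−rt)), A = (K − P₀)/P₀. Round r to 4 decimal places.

r ≈ 0.0385 per year

A = (7750000 − 714000)/714000 = 9.85434
1350000 = 7750000/(1 + 9.85434·e^(−r·19)) → e^(−19r) = (5.74074 − 1)/9.85434 = 0.481081
r = −ln(0.481081)/19 = 0.73172/19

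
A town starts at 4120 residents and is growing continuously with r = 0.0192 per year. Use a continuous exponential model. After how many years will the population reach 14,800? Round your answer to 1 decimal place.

14800 = 4120 · e^(0.0192·t)
t = ln(14800/4120) / 0.0192 = ln(3.59223) / 0.0192 = 1.27877 / 0.0192

t ≈ 66.6 years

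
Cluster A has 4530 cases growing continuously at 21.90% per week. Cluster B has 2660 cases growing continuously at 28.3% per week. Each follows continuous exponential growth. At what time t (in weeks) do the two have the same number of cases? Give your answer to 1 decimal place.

t ≈ 8.3 weeks

4530·e^(0.219t) = 2660·e^(0.283t)
4530/2660 = e^((0.283 − 0.219)t) → ln(1.70301) = 0.064·t
t = 0.5324 / 0.064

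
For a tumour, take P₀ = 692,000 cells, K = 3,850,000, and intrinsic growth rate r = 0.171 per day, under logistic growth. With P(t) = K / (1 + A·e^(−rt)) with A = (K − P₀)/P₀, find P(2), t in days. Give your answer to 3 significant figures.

A = (3850000 − 692000)/692000 = 4.56358
P(2) = 3850000 / (1 + 4.56358·e^(−0.171·2)) = 3850000 / (1 + 4.56358·0.710348)
= 3850000 / 4.24173 ≈ 907647.77

≈ 908,000 cells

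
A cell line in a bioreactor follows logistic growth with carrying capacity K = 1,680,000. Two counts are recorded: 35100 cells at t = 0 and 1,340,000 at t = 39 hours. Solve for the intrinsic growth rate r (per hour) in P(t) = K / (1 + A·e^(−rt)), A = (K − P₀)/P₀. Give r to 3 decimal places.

r ≈ 0.134 per hour

A = (1680000 − 35100)/35100 = 46.86325
1340000 = 1680000/(1 + 46.86325·e^(−r·39)) → e^(−39r) = (1.25373 − 1)/46.86325 = 0.005414
r = −ln(0.005414)/39 = 5.21871/39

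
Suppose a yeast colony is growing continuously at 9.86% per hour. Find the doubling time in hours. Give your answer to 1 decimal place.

doubling time = ln(2) / |r| = 0.69315 / 0.0986

doubling time ≈ 7.0 hours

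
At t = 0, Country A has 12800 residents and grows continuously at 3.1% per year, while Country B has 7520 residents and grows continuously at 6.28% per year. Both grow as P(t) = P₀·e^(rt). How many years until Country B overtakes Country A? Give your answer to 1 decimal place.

12800·e^(0.031t) = 7520·e^(0.0628t)
12800/7520 = e^((0.0628 − 0.031)t) → ln(1.70213) = 0.0318·t
t = 0.53188 / 0.0318

t ≈ 16.7 years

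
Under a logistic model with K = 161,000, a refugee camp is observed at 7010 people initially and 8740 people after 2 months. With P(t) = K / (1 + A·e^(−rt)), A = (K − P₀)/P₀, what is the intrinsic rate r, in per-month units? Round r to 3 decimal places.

A = (161000 − 7010)/7010 = 21.96719
8740 = 161000/(1 + 21.96719·e^(−r·2)) → e^(−2r) = (18.42105 − 1)/21.96719 = 0.793049
r = −ln(0.793049)/2 = 0.23187/2

r ≈ 0.116 per month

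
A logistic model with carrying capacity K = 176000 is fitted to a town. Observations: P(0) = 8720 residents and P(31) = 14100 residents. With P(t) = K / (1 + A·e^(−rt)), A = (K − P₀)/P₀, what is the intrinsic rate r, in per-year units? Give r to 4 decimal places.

r ≈ 0.0166 per year

A = (176000 − 8720)/8720 = 19.18349
14100 = 176000/(1 + 19.18349·e^(−r·31)) → e^(−31r) = (12.48227 − 1)/19.18349 = 0.59855
r = −ln(0.59855)/31 = 0.51325/31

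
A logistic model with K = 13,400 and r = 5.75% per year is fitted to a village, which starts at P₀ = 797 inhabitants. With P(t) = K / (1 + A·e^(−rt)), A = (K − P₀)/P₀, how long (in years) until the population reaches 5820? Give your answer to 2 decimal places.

A = (13400 − 797)/797 = 15.81305
5820 = 13400/(1 + 15.81305·e^(−0.0575t)) → 1 + 15.81305·e^(−0.0575t) = 2.30241
e^(−0.0575t) = 0.082363 → t = ln(12.14142)/0.0575 = 2.49662/0.0575

t ≈ 43.42 years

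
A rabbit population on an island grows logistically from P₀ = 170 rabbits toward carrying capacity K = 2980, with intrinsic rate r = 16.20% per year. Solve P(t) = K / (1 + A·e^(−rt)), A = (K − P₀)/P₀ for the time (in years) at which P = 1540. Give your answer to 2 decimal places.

t ≈ 17.73 years

A = (2980 − 170)/170 = 16.52941
1540 = 2980/(1 + 16.52941·e^(−0.162t)) → 1 + 16.52941·e^(−0.162t) = 1.93506
e^(−0.162t) = 0.05657 → t = ln(17.67729)/0.162 = 2.87228/0.162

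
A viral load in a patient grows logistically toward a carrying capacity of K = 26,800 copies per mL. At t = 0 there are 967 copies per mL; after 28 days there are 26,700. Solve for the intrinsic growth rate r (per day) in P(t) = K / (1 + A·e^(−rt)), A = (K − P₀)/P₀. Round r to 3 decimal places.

A = (26800 − 967)/967 = 26.71458
26700 = 26800/(1 + 26.71458·e^(−r·28)) → e^(−28r) = (1.00375 − 1)/26.71458 = 0.00014
r = −ln(0.00014)/28 = 8.87246/28

r ≈ 0.317 per day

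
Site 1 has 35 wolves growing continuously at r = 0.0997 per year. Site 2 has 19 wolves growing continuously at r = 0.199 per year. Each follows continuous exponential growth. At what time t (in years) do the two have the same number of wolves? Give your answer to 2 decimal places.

35·e^(0.0997t) = 19·e^(0.199t)
35/19 = e^((0.199 − 0.0997)t) → ln(1.84211) = 0.0993·t
t = 0.61091 / 0.0993

t ≈ 6.15 years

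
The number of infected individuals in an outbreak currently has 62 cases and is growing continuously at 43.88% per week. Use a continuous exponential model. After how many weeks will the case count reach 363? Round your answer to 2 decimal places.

363 = 62 · e^(0.4388·t)
t = ln(363/62) / 0.4388 = ln(5.85484) / 0.4388 = 1.76727 / 0.4388

t ≈ 4.03 weeks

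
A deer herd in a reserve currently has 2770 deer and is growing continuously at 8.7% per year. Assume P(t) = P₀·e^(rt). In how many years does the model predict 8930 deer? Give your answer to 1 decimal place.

8930 = 2770 · e^(0.087·t)
t = ln(8930/2770) / 0.087 = ln(3.22383) / 0.087 = 1.17057 / 0.087

t ≈ 13.5 years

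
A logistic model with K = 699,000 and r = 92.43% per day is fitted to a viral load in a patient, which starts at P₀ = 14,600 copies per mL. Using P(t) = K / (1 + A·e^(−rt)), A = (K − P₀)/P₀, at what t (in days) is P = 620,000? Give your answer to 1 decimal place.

A = (699000 − 14600)/14600 = 46.87671
620000 = 699000/(1 + 46.87671·e^(−0.9243t)) → 1 + 46.87671·e^(−0.9243t) = 1.12742
e^(−0.9243t) = 0.002718 → t = ln(367.89319)/0.9243 = 5.90779/0.9243

t ≈ 6.4 days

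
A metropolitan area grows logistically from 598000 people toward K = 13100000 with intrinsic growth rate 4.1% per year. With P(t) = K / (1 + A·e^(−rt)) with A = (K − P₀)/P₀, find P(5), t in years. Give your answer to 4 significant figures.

≈ 726,500 people

A = (13100000 − 598000)/598000 = 20.90635
P(5) = 13100000 / (1 + 20.90635·e^(−0.041·5)) = 13100000 / (1 + 20.90635·0.814647)
= 13100000 / 18.03131 ≈ 726514.22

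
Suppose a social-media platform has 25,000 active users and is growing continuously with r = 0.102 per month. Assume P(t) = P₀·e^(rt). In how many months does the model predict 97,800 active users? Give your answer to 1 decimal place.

t ≈ 13.4 months

97800 = 25000 · e^(0.102·t)
t = ln(97800/25000) / 0.102 = ln(3.912) / 0.102 = 1.36405 / 0.102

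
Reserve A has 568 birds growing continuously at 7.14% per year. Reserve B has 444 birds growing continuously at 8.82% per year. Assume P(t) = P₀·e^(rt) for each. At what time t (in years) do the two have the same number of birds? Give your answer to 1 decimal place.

t ≈ 14.7 years

568·e^(0.0714t) = 444·e^(0.0882t)
568/444 = e^((0.0882 − 0.0714)t) → ln(1.27928) = 0.0168·t
t = 0.2463 / 0.0168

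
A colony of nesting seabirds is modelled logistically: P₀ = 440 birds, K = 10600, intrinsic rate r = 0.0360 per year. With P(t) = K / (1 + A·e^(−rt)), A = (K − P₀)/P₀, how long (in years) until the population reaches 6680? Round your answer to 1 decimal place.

A = (10600 − 440)/440 = 23.09091
6680 = 10600/(1 + 23.09091·e^(−0.036t)) → 1 + 23.09091·e^(−0.036t) = 1.58683
e^(−0.036t) = 0.025414 → t = ln(39.34879)/0.036 = 3.67247/0.036

t ≈ 102.0 years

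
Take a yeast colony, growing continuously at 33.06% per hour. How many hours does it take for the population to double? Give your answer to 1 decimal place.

doubling time = ln(2) / |r| = 0.69315 / 0.3306

doubling time ≈ 2.1 hours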